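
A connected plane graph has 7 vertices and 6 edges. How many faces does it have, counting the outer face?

Euler's formula for a connected plane graph: V − E + F = 2, so F = 2 − 7 + 6 = 1.

1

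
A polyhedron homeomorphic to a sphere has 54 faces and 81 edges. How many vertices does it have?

Here V − E + F = 2.
V = 2 + E − F = 2 + 81 − 54 = 29.

29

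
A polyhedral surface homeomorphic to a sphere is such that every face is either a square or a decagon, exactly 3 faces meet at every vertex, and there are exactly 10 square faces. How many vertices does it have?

20

Let x be the number of decagons; then F = 10 + x.
Edge–face incidences: 2E = 4·10 + 10·x = 40 + 10x.
Every vertex has degree 3, so 3V = 2E.
Euler: V − E + F = 2 ⇒ (2E)/3 − E + (10 + x) = 2.
Multiply by 6: 2·(2E) − 3·(2E) + 6·(10 + x) = 12, i.e. 60 + 6x − (40 + 10x) = 12.
Collecting terms: −4x + 20 = 12, so −4x = −8, so x = 2.
Then 2E = 40 + 10·2 = 60, so E = 30, V = 2E/3 = 20, F = 10 + 2 = 12.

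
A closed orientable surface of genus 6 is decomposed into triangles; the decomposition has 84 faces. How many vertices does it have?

32

χ = 2 − 2·6 = -10, and every face is a triangle so 3F = 2E.
E = 3·84/2 = 126. Then V = -10 + E − F = -10 + 126 − 84 = 32.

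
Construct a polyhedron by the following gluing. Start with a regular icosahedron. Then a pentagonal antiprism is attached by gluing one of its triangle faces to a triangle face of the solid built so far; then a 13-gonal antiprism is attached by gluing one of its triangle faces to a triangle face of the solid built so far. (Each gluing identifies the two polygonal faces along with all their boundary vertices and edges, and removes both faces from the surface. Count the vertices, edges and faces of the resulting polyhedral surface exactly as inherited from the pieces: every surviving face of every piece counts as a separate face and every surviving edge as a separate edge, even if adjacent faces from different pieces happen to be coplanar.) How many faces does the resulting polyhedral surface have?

56

A regular icosahedron: V=12, E=30, F=20.
Attach a pentagonal antiprism (V=10, E=20, F=12) along a 3-gon: merge 3 vertices and 3 edges, delete both glued faces → V=19, E=47, F=30.
Attach a 13-gonal antiprism (V=26, E=52, F=28) along a 3-gon: merge 3 vertices and 3 edges, delete both glued faces → V=42, E=96, F=56.
Check: V − E + F = 42 − 96 + 56 = 2.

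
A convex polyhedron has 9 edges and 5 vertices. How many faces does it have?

6

Here V − E + F = 2.
F = 2 − V + E = 2 − 5 + 9 = 6.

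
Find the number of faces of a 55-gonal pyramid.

56

A pyramid on an n-gon base has one n-gon and n triangles: V = 55 + 1 = 56, E = 2·55 = 110, F = 55 + 1 = 56.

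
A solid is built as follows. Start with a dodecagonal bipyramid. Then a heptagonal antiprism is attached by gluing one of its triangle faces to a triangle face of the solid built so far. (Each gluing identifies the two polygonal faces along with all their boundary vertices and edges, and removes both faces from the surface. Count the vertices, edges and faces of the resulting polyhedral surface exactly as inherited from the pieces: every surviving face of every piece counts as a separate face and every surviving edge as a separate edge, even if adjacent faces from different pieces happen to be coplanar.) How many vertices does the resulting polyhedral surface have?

25

A dodecagonal bipyramid: V=14, E=36, F=24.
Attach a heptagonal antiprism (V=14, E=28, F=16) along a 3-gon: merge 3 vertices and 3 edges, delete both glued faces → V=25, E=61, F=38.
Check: V − E + F = 25 − 61 + 38 = 2.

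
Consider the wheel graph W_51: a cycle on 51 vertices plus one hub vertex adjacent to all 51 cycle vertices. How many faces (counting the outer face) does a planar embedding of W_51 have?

W_51 has V = 51 + 1 = 52 vertices and E = 2·51 = 102 edges.
By Euler's formula F = 2 − V + E = 2 − 52 + 102 = 52.

52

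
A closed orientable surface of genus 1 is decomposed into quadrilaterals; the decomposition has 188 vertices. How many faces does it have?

χ = 2 − 2·1 = 0, and every face is a square so 4F = 2E.
V − E + F = 0 with E = 4F/2 gives 188 − (4/2 − 1)·F = 0, so F = 188 and E = 376.

188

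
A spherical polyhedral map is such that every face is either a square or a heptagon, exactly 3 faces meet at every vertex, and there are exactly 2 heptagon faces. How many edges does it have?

Let x be the number of squares; then F = 2 + x.
Edge–face incidences: 2E = 7·2 + 4·x = 14 + 4x.
Every vertex has degree 3, so 3V = 2E.
Euler: V − E + F = 2 ⇒ (2E)/3 − E + (2 + x) = 2.
Multiply by 6: 2·(2E) − 3·(2E) + 6·(2 + x) = 12, i.e. 12 + 6x − (14 + 4x) = 12.
Collecting terms: 2x − 2 = 12, so 2x = 14, so x = 7.
Then 2E = 14 + 4·7 = 42, so E = 21, V = 2E/3 = 14, F = 2 + 7 = 9.

21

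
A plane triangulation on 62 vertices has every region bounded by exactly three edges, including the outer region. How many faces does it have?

120

In a plane triangulation 3F = 2E and V − E + F = 2, so F = 2V − 4 = 2·62 − 4 = 120.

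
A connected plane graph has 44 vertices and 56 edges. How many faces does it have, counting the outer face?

Euler's formula for a connected plane graph: V − E + F = 2, so F = 2 − 44 + 56 = 14.

14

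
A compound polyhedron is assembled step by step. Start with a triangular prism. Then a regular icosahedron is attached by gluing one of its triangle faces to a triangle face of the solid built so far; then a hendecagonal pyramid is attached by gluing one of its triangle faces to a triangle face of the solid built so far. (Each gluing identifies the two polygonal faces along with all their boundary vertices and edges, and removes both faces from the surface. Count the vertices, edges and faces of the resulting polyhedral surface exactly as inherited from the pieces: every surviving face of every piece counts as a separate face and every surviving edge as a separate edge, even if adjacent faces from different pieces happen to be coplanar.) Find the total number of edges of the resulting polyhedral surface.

55

A triangular prism: V=6, E=9, F=5.
Attach a regular icosahedron (V=12, E=30, F=20) along a 3-gon: merge 3 vertices and 3 edges, delete both glued faces → V=15, E=36, F=23.
Attach a hendecagonal pyramid (V=12, E=22, F=12) along a 3-gon: merge 3 vertices and 3 edges, delete both glued faces → V=24, E=55, F=33.
Check: V − E + F = 24 − 55 + 33 = 2.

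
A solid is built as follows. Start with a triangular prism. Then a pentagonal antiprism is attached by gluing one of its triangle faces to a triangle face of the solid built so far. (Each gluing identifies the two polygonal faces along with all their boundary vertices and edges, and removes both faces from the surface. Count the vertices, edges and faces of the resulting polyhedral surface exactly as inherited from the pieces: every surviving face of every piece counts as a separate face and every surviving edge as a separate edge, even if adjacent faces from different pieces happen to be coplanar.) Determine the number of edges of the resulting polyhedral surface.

26

A triangular prism: V=6, E=9, F=5.
Attach a pentagonal antiprism (V=10, E=20, F=12) along a 3-gon: merge 3 vertices and 3 edges, delete both glued faces → V=13, E=26, F=15.
Check: V − E + F = 13 − 26 + 15 = 2.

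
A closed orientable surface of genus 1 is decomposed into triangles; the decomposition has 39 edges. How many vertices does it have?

χ = 2 − 2·1 = 0, and every face is a triangle so 3F = 2E.
F = 2E/3 = 26. Then V = 0 + E − F = 0 + 39 − 26 = 13.

13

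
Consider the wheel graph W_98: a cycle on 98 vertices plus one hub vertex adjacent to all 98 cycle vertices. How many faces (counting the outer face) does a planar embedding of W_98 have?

W_98 has V = 98 + 1 = 99 vertices and E = 2·98 = 196 edges.
By Euler's formula F = 2 − V + E = 2 − 99 + 196 = 99.

99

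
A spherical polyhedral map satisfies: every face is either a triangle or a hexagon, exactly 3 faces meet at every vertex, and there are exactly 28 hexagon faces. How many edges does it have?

90

Let x be the number of triangles; then F = 28 + x.
Edge–face incidences: 2E = 6·28 + 3·x = 168 + 3x.
Every vertex has degree 3, so 3V = 2E.
Euler: V − E + F = 2 ⇒ (2E)/3 − E + (28 + x) = 2.
Multiply by 6: 2·(2E) − 3·(2E) + 6·(28 + x) = 12, i.e. 168 + 6x − (168 + 3x) = 12.
Collecting terms: 3x = 12, so x = 4.
Then 2E = 168 + 3·4 = 180, so E = 90, V = 2E/3 = 60, F = 28 + 4 = 32.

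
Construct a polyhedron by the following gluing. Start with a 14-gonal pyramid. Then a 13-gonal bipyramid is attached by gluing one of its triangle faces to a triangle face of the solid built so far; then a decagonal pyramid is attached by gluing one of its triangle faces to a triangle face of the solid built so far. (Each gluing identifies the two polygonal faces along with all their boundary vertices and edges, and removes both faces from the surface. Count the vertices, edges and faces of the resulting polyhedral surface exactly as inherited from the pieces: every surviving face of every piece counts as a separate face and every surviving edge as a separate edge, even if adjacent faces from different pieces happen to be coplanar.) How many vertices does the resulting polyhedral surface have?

35

A 14-gonal pyramid: V=15, E=28, F=15.
Attach a 13-gonal bipyramid (V=15, E=39, F=26) along a 3-gon: merge 3 vertices and 3 edges, delete both glued faces → V=27, E=64, F=39.
Attach a decagonal pyramid (V=11, E=20, F=11) along a 3-gon: merge 3 vertices and 3 edges, delete both glued faces → V=35, E=81, F=48.
Check: V − E + F = 35 − 81 + 48 = 2.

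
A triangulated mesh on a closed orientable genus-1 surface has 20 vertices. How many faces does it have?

χ = 2 − 2·1 = 0, and every face is a triangle so 3F = 2E.
V − E + F = 0 with E = 3F/2 gives 20 − (3/2 − 1)·F = 0, so F = 40 and E = 60.

40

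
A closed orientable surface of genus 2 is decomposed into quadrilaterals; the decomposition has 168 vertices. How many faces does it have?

170

χ = 2 − 2·2 = -2, and every face is a square so 4F = 2E.
V − E + F = -2 with E = 4F/2 gives 168 − (4/2 − 1)·F = -2, so F = 170 and E = 340.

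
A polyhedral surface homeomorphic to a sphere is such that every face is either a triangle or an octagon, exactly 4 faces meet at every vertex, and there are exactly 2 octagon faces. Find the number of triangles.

Let x be the number of triangles; then F = 2 + x.
Edge–face incidences: 2E = 8·2 + 3·x = 16 + 3x.
Every vertex has degree 4, so 4V = 2E.
Euler: V − E + F = 2 ⇒ (2E)/4 − E + (2 + x) = 2.
Multiply by 8: 2·(2E) − 4·(2E) + 8·(2 + x) = 16, i.e. 16 + 8x − 2·(16 + 3x) = 16.
Collecting terms: 2x − 16 = 16, so 2x = 32, so x = 16.
Then 2E = 16 + 3·16 = 64, so E = 32, V = 2E/4 = 16, F = 2 + 16 = 18.

16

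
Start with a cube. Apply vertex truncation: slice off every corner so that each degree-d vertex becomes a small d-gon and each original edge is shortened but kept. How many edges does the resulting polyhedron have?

36

The base solid has V = 8, E = 12, F = 6.
Truncation replaces each original edge-end by a new vertex, so V′ = 2E = 24.
Each original edge survives, and each old vertex of degree d contributes d new edges; summing degrees gives Σd = 2E, so E′ = E + 2E = 3E = 36.
Each original face survives and each original vertex becomes one new face: F′ = F + V = 14.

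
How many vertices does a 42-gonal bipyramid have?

A bipyramid over an n-gon has 2n triangular faces and n + 2 vertices: V = 42 + 2 = 44, E = 3·42 = 126, F = 2·42 = 84.

44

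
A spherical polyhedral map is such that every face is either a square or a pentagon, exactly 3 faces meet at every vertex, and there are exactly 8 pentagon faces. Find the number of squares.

2

Let x be the number of squares; then F = 8 + x.
Edge–face incidences: 2E = 5·8 + 4·x = 40 + 4x.
Every vertex has degree 3, so 3V = 2E.
Euler: V − E + F = 2 ⇒ (2E)/3 − E + (8 + x) = 2.
Multiply by 6: 2·(2E) − 3·(2E) + 6·(8 + x) = 12, i.e. 48 + 6x − (40 + 4x) = 12.
Collecting terms: 2x + 8 = 12, so 2x = 4, so x = 2.
Then 2E = 40 + 4·2 = 48, so E = 24, V = 2E/3 = 16, F = 8 + 2 = 10.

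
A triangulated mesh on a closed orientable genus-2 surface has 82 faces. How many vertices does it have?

39

χ = 2 − 2·2 = -2, and every face is a triangle so 3F = 2E.
E = 3·82/2 = 123. Then V = -2 + E − F = -2 + 123 − 82 = 39.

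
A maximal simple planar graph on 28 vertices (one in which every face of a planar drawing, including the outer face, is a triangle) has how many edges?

In a plane triangulation 3F = 2E and V − E + F = 2, so E = 3V − 6 = 3·28 − 6 = 78.

78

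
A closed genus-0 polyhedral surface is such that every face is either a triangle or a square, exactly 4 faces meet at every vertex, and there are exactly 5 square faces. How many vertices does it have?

Let x be the number of triangles; then F = 5 + x.
Edge–face incidences: 2E = 4·5 + 3·x = 20 + 3x.
Every vertex has degree 4, so 4V = 2E.
Euler: V − E + F = 2 ⇒ (2E)/4 − E + (5 + x) = 2.
Multiply by 8: 2·(2E) − 4·(2E) + 8·(5 + x) = 16, i.e. 40 + 8x − 2·(20 + 3x) = 16.
Collecting terms: 2x = 16, so x = 8.
Then 2E = 20 + 3·8 = 44, so E = 22, V = 2E/4 = 11, F = 5 + 8 = 13.

11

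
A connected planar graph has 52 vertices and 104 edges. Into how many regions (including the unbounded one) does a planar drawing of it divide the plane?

54

Euler's formula for a connected plane graph: V − E + F = 2, so F = 2 − 52 + 104 = 54.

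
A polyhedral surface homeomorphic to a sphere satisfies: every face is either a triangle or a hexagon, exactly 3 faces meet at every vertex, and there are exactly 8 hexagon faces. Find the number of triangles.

Let x be the number of triangles; then F = 8 + x.
Edge–face incidences: 2E = 6·8 + 3·x = 48 + 3x.
Every vertex has degree 3, so 3V = 2E.
Euler: V − E + F = 2 ⇒ (2E)/3 − E + (8 + x) = 2.
Multiply by 6: 2·(2E) − 3·(2E) + 6·(8 + x) = 12, i.e. 48 + 6x − (48 + 3x) = 12.
Collecting terms: 3x = 12, so x = 4.
Then 2E = 48 + 3·4 = 60, so E = 30, V = 2E/3 = 20, F = 8 + 4 = 12.

4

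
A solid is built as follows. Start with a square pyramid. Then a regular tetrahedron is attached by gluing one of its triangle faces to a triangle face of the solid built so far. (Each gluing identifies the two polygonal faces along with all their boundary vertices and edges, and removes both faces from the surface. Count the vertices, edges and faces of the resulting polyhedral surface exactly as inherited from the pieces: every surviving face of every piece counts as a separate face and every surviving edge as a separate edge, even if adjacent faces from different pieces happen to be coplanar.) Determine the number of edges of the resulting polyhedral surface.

A square pyramid: V=5, E=8, F=5.
Attach a regular tetrahedron (V=4, E=6, F=4) along a 3-gon: merge 3 vertices and 3 edges, delete both glued faces → V=6, E=11, F=7.
Check: V − E + F = 6 − 11 + 7 = 2.

11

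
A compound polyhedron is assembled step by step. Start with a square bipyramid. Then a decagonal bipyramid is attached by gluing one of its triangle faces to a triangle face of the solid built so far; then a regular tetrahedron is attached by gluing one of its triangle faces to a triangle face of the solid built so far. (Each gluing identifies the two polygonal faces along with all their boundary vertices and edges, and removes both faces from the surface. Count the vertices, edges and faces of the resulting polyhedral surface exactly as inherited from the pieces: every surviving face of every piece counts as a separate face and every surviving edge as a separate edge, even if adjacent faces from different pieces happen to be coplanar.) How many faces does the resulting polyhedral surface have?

A square bipyramid: V=6, E=12, F=8.
Attach a decagonal bipyramid (V=12, E=30, F=20) along a 3-gon: merge 3 vertices and 3 edges, delete both glued faces → V=15, E=39, F=26.
Attach a regular tetrahedron (V=4, E=6, F=4) along a 3-gon: merge 3 vertices and 3 edges, delete both glued faces → V=16, E=42, F=28.
Check: V − E + F = 16 − 42 + 28 = 2.

28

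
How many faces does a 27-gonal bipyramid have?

54

A bipyramid over an n-gon has 2n triangular faces and n + 2 vertices: V = 27 + 2 = 29, E = 3·27 = 81, F = 2·27 = 54.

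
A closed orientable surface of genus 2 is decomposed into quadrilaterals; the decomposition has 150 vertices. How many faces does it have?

152

χ = 2 − 2·2 = -2, and every face is a square so 4F = 2E.
V − E + F = -2 with E = 4F/2 gives 150 − (4/2 − 1)·F = -2, so F = 152 and E = 304.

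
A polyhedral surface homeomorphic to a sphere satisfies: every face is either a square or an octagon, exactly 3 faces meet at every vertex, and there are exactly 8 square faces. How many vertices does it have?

Let x be the number of octagons; then F = 8 + x.
Edge–face incidences: 2E = 4·8 + 8·x = 32 + 8x.
Every vertex has degree 3, so 3V = 2E.
Euler: V − E + F = 2 ⇒ (2E)/3 − E + (8 + x) = 2.
Multiply by 6: 2·(2E) − 3·(2E) + 6·(8 + x) = 12, i.e. 48 + 6x − (32 + 8x) = 12.
Collecting terms: −2x + 16 = 12, so −2x = −4, so x = 2.
Then 2E = 32 + 8·2 = 48, so E = 24, V = 2E/3 = 16, F = 8 + 2 = 10.

16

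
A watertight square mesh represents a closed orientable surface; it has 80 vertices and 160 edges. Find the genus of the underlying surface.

Every face is a square and each edge borders two faces, so 4F = 2·160, giving F = 80.
χ = V − E + F = 80 − 160 + 80 = 0.
For a closed orientable surface χ = 2 − 2g, so g = (2 − (0))/2 = 1.

1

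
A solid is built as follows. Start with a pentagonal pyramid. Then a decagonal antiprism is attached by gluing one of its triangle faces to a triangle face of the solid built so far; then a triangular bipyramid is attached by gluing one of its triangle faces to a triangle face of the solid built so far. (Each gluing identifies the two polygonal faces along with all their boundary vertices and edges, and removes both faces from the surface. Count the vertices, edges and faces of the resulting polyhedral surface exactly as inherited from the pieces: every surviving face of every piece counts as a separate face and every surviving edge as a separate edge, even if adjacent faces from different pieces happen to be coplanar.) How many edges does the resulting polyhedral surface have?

53

A pentagonal pyramid: V=6, E=10, F=6.
Attach a decagonal antiprism (V=20, E=40, F=22) along a 3-gon: merge 3 vertices and 3 edges, delete both glued faces → V=23, E=47, F=26.
Attach a triangular bipyramid (V=5, E=9, F=6) along a 3-gon: merge 3 vertices and 3 edges, delete both glued faces → V=25, E=53, F=30.
Check: V − E + F = 25 − 53 + 30 = 2.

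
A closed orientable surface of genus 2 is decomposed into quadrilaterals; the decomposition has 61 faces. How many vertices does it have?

χ = 2 − 2·2 = -2, and every face is a square so 4F = 2E.
E = 4·61/2 = 122. Then V = -2 + E − F = -2 + 122 − 61 = 59.

59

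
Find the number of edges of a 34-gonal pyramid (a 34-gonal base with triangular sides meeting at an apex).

68

A pyramid on an n-gon base has one n-gon and n triangles: V = 34 + 1 = 35, E = 2·34 = 68, F = 34 + 1 = 35.
Check: V − E + F = 35 − 68 + 35 = 2.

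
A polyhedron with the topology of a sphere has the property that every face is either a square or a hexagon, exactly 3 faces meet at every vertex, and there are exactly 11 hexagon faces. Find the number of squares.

6

Let x be the number of squares; then F = 11 + x.
Edge–face incidences: 2E = 6·11 + 4·x = 66 + 4x.
Every vertex has degree 3, so 3V = 2E.
Euler: V − E + F = 2 ⇒ (2E)/3 − E + (11 + x) = 2.
Multiply by 6: 2·(2E) − 3·(2E) + 6·(11 + x) = 12, i.e. 66 + 6x − (66 + 4x) = 12.
Collecting terms: 2x = 12, so x = 6.
Then 2E = 66 + 4·6 = 90, so E = 45, V = 2E/3 = 30, F = 11 + 6 = 17.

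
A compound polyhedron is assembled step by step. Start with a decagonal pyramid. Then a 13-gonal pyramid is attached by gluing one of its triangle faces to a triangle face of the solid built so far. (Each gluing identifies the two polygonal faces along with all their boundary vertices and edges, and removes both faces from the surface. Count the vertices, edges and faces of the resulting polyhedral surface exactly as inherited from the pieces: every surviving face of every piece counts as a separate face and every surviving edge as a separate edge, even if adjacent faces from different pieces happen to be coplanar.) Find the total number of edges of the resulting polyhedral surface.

43

A decagonal pyramid: V=11, E=20, F=11.
Attach a 13-gonal pyramid (V=14, E=26, F=14) along a 3-gon: merge 3 vertices and 3 edges, delete both glued faces → V=22, E=43, F=23.
Check: V − E + F = 22 − 43 + 23 = 2.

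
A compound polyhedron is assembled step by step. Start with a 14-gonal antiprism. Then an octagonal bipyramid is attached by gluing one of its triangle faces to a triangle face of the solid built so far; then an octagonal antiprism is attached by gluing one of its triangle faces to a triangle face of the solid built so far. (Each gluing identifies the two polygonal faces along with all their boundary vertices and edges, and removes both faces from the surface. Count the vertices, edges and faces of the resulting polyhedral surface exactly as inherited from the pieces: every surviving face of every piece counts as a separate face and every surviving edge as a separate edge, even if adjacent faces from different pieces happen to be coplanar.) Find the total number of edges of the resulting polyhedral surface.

106

A 14-gonal antiprism: V=28, E=56, F=30.
Attach an octagonal bipyramid (V=10, E=24, F=16) along a 3-gon: merge 3 vertices and 3 edges, delete both glued faces → V=35, E=77, F=44.
Attach an octagonal antiprism (V=16, E=32, F=18) along a 3-gon: merge 3 vertices and 3 edges, delete both glued faces → V=48, E=106, F=60.
Check: V − E + F = 48 − 106 + 60 = 2.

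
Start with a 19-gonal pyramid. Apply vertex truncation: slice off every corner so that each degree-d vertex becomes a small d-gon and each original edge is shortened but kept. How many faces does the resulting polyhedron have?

40

The base solid has V = 20, E = 38, F = 20.
Truncation replaces each original edge-end by a new vertex, so V′ = 2E = 76.
Each original edge survives, and each old vertex of degree d contributes d new edges; summing degrees gives Σd = 2E, so E′ = E + 2E = 3E = 114.
Each original face survives and each original vertex becomes one new face: F′ = F + V = 40.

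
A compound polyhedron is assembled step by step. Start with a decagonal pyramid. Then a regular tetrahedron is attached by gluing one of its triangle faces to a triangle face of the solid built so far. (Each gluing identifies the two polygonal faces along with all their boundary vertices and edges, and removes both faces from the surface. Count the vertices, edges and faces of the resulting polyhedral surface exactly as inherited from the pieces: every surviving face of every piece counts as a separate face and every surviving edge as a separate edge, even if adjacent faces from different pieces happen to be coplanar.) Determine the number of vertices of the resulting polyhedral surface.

12

A decagonal pyramid: V=11, E=20, F=11.
Attach a regular tetrahedron (V=4, E=6, F=4) along a 3-gon: merge 3 vertices and 3 edges, delete both glued faces → V=12, E=23, F=13.
Check: V − E + F = 12 − 23 + 13 = 2.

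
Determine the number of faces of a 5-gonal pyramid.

6

A pyramid on an n-gon base has one n-gon and n triangles: V = 5 + 1 = 6, E = 2·5 = 10, F = 5 + 1 = 6.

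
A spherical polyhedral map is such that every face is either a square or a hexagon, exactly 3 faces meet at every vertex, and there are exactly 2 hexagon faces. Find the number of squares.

Let x be the number of squares; then F = 2 + x.
Edge–face incidences: 2E = 6·2 + 4·x = 12 + 4x.
Every vertex has degree 3, so 3V = 2E.
Euler: V − E + F = 2 ⇒ (2E)/3 − E + (2 + x) = 2.
Multiply by 6: 2·(2E) − 3·(2E) + 6·(2 + x) = 12, i.e. 12 + 6x − (12 + 4x) = 12.
Collecting terms: 2x = 12, so x = 6.
Then 2E = 12 + 4·6 = 36, so E = 18, V = 2E/3 = 12, F = 2 + 6 = 8.

6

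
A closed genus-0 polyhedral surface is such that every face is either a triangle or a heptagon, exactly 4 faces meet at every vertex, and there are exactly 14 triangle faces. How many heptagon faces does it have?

Let x be the number of heptagons; then F = 14 + x.
Edge–face incidences: 2E = 3·14 + 7·x = 42 + 7x.
Every vertex has degree 4, so 4V = 2E.
Euler: V − E + F = 2 ⇒ (2E)/4 − E + (14 + x) = 2.
Multiply by 8: 2·(2E) − 4·(2E) + 8·(14 + x) = 16, i.e. 112 + 8x − 2·(42 + 7x) = 16.
Collecting terms: −6x + 28 = 16, so −6x = −12, so x = 2.
Then 2E = 42 + 7·2 = 56, so E = 28, V = 2E/4 = 14, F = 14 + 2 = 16.

2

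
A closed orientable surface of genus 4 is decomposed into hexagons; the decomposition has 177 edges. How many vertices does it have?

χ = 2 − 2·4 = -6, and every face is a hexagon so 6F = 2E.
F = 2E/6 = 59. Then V = -6 + E − F = -6 + 177 − 59 = 112.

112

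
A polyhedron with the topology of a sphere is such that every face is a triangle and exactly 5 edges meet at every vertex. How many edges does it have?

30

Each face has 3 edges and each edge borders two faces, so 2E = 3F.
Each vertex has degree 5, so 5V = 2E and hence V = 3F/5.
Euler: V − E + F = 2 ⇒ (3F/5) − (3F/2) + F = 2.
Multiply by 10: (6 − 15 + 10)F = 20, i.e. 1F = 20.
So F = 20, E = 3·20/2 = 30, V = 3·20/5 = 12.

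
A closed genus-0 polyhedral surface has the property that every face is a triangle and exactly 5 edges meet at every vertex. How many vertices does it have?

12

Each face has 3 edges and each edge borders two faces, so 2E = 3F.
Each vertex has degree 5, so 5V = 2E and hence V = 3F/5.
Euler: V − E + F = 2 ⇒ (3F/5) − (3F/2) + F = 2.
Multiply by 10: (6 − 15 + 10)F = 20, i.e. 1F = 20.
So F = 20, E = 3·20/2 = 30, V = 3·20/5 = 12.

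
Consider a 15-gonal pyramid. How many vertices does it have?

A pyramid on an n-gon base has one n-gon and n triangles: V = 15 + 1 = 16, E = 2·15 = 30, F = 15 + 1 = 16.

16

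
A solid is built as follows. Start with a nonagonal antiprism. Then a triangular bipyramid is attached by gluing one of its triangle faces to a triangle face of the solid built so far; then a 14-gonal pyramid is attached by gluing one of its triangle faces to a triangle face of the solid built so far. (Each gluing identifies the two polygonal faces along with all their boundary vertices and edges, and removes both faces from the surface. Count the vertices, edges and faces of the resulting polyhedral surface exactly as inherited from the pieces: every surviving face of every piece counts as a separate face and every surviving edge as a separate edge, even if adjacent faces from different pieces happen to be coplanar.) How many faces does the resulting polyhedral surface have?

A nonagonal antiprism: V=18, E=36, F=20.
Attach a triangular bipyramid (V=5, E=9, F=6) along a 3-gon: merge 3 vertices and 3 edges, delete both glued faces → V=20, E=42, F=24.
Attach a 14-gonal pyramid (V=15, E=28, F=15) along a 3-gon: merge 3 vertices and 3 edges, delete both glued faces → V=32, E=67, F=37.
Check: V − E + F = 32 − 67 + 37 = 2.

37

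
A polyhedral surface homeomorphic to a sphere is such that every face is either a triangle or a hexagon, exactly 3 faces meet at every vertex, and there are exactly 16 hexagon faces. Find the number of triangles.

Let x be the number of triangles; then F = 16 + x.
Edge–face incidences: 2E = 6·16 + 3·x = 96 + 3x.
Every vertex has degree 3, so 3V = 2E.
Euler: V − E + F = 2 ⇒ (2E)/3 − E + (16 + x) = 2.
Multiply by 6: 2·(2E) − 3·(2E) + 6·(16 + x) = 12, i.e. 96 + 6x − (96 + 3x) = 12.
Collecting terms: 3x = 12, so x = 4.
Then 2E = 96 + 3·4 = 108, so E = 54, V = 2E/3 = 36, F = 16 + 4 = 20.

4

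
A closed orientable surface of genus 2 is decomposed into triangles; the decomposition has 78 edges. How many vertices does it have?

χ = 2 − 2·2 = -2, and every face is a triangle so 3F = 2E.
F = 2E/3 = 52. Then V = -2 + E − F = -2 + 78 − 52 = 24.

24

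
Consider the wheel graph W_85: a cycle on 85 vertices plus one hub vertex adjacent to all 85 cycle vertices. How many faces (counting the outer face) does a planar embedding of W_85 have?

W_85 has V = 85 + 1 = 86 vertices and E = 2·85 = 170 edges.
By Euler's formula F = 2 − V + E = 2 − 86 + 170 = 86.

86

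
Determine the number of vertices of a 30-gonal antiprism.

60

An antiprism on an n-gon has two n-gon caps and 2n triangles: V = 2·30 = 60, E = 4·30 = 120, F = 2·30 + 2 = 62.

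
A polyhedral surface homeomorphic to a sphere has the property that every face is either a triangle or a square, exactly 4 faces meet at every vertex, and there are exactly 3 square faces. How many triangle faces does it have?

Let x be the number of triangles; then F = 3 + x.
Edge–face incidences: 2E = 4·3 + 3·x = 12 + 3x.
Every vertex has degree 4, so 4V = 2E.
Euler: V − E + F = 2 ⇒ (2E)/4 − E + (3 + x) = 2.
Multiply by 8: 2·(2E) − 4·(2E) + 8·(3 + x) = 16, i.e. 24 + 8x − 2·(12 + 3x) = 16.
Collecting terms: 2x = 16, so x = 8.
Then 2E = 12 + 3·8 = 36, so E = 18, V = 2E/4 = 9, F = 3 + 8 = 11.

8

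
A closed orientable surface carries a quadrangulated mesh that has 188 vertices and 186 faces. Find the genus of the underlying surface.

0

Every face is a square, so 2E = 4·186 = 744, giving E = 372.
χ = V − E + F = 188 − 372 + 186 = 2.
For a closed orientable surface χ = 2 − 2g, so g = (2 − (2))/2 = 0.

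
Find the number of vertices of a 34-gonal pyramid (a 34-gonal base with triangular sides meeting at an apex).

35

A pyramid on an n-gon base has one n-gon and n triangles: V = 34 + 1 = 35, E = 2·34 = 68, F = 34 + 1 = 35.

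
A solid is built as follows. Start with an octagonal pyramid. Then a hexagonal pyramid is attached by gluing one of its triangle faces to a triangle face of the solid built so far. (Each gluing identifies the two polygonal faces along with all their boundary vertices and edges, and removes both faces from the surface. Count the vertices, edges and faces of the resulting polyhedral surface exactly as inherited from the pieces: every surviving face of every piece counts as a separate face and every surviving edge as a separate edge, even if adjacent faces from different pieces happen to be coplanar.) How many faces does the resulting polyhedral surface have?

An octagonal pyramid: V=9, E=16, F=9.
Attach a hexagonal pyramid (V=7, E=12, F=7) along a 3-gon: merge 3 vertices and 3 edges, delete both glued faces → V=13, E=25, F=14.
Check: V − E + F = 13 − 25 + 14 = 2.

14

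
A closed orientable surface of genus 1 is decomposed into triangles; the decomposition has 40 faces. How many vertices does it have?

20

χ = 2 − 2·1 = 0, and every face is a triangle so 3F = 2E.
E = 3·40/2 = 60. Then V = 0 + E − F = 0 + 60 − 40 = 20.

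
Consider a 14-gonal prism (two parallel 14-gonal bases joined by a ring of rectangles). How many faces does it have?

A prism on an n-gon has two n-gon bases and n rectangular sides: V = 2·14 = 28, E = 3·14 = 42, F = 14 + 2 = 16.

16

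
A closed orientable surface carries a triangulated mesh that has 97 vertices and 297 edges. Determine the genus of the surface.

Every face is a triangle and each edge borders two faces, so 3F = 2·297, giving F = 198.
χ = V − E + F = 97 − 297 + 198 = -2.
For a closed orientable surface χ = 2 − 2g, so g = (2 − (-2))/2 = 2.

2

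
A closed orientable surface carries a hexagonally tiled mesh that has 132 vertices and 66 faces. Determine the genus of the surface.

Every face is a hexagon, so 2E = 6·66 = 396, giving E = 198.
χ = V − E + F = 132 − 198 + 66 = 0.
For a closed orientable surface χ = 2 − 2g, so g = (2 − (0))/2 = 1.

1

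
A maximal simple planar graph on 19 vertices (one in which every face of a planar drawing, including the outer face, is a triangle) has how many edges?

51

In a plane triangulation 3F = 2E and V − E + F = 2, so E = 3V − 6 = 3·19 − 6 = 51.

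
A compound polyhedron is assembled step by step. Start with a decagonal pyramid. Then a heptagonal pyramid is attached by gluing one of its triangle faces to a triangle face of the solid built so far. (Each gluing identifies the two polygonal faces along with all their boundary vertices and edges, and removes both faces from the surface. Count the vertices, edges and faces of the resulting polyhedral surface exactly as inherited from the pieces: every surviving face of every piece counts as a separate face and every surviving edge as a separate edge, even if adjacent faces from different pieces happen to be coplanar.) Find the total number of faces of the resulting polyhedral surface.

A decagonal pyramid: V=11, E=20, F=11.
Attach a heptagonal pyramid (V=8, E=14, F=8) along a 3-gon: merge 3 vertices and 3 edges, delete both glued faces → V=16, E=31, F=17.
Check: V − E + F = 16 − 31 + 17 = 2.

17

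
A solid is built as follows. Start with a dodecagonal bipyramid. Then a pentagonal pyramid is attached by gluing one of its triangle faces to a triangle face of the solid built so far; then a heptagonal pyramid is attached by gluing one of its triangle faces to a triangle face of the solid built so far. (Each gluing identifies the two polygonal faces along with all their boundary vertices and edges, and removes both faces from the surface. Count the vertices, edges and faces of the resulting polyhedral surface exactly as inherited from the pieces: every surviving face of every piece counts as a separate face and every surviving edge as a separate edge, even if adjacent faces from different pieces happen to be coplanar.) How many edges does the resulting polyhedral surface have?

A dodecagonal bipyramid: V=14, E=36, F=24.
Attach a pentagonal pyramid (V=6, E=10, F=6) along a 3-gon: merge 3 vertices and 3 edges, delete both glued faces → V=17, E=43, F=28.
Attach a heptagonal pyramid (V=8, E=14, F=8) along a 3-gon: merge 3 vertices and 3 edges, delete both glued faces → V=22, E=54, F=34.
Check: V − E + F = 22 − 54 + 34 = 2.

54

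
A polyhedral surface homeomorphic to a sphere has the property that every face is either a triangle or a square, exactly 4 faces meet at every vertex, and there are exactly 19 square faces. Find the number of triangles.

Let x be the number of triangles; then F = 19 + x.
Edge–face incidences: 2E = 4·19 + 3·x = 76 + 3x.
Every vertex has degree 4, so 4V = 2E.
Euler: V − E + F = 2 ⇒ (2E)/4 − E + (19 + x) = 2.
Multiply by 8: 2·(2E) − 4·(2E) + 8·(19 + x) = 16, i.e. 152 + 8x − 2·(76 + 3x) = 16.
Collecting terms: 2x = 16, so x = 8.
Then 2E = 76 + 3·8 = 100, so E = 50, V = 2E/4 = 25, F = 19 + 8 = 27.

8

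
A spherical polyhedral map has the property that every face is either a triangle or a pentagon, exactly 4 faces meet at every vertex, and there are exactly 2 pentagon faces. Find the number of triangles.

Let x be the number of triangles; then F = 2 + x.
Edge–face incidences: 2E = 5·2 + 3·x = 10 + 3x.
Every vertex has degree 4, so 4V = 2E.
Euler: V − E + F = 2 ⇒ (2E)/4 − E + (2 + x) = 2.
Multiply by 8: 2·(2E) − 4·(2E) + 8·(2 + x) = 16, i.e. 16 + 8x − 2·(10 + 3x) = 16.
Collecting terms: 2x − 4 = 16, so 2x = 20, so x = 10.
Then 2E = 10 + 3·10 = 40, so E = 20, V = 2E/4 = 10, F = 2 + 10 = 12.

10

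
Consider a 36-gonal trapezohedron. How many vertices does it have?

The n-trapezohedron (dual of the n-antiprism) has V = 2·36 + 2 = 74, E = 4·36 = 144, F = 2·36 = 72.

74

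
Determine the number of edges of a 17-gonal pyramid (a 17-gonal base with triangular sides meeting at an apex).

A pyramid on an n-gon base has one n-gon and n triangles: V = 17 + 1 = 18, E = 2·17 = 34, F = 17 + 1 = 18.

34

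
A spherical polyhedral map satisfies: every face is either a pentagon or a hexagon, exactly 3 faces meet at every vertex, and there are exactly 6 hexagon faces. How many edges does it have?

48

Let x be the number of pentagons; then F = 6 + x.
Edge–face incidences: 2E = 6·6 + 5·x = 36 + 5x.
Every vertex has degree 3, so 3V = 2E.
Euler: V − E + F = 2 ⇒ (2E)/3 − E + (6 + x) = 2.
Multiply by 6: 2·(2E) − 3·(2E) + 6·(6 + x) = 12, i.e. 36 + 6x − (36 + 5x) = 12.
Collecting terms: x = 12.
Then 2E = 36 + 5·12 = 96, so E = 48, V = 2E/3 = 32, F = 6 + 12 = 18.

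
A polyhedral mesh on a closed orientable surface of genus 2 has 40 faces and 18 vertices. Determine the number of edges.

60

For a closed orientable surface of genus 2, χ = 2 − 2·2 = -2.
E = V + F − (-2) = 18 + 40 − (-2) = 60.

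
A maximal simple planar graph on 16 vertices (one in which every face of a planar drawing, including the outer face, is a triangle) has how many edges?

42

In a plane triangulation 3F = 2E and V − E + F = 2, so E = 3V − 6 = 3·16 − 6 = 42.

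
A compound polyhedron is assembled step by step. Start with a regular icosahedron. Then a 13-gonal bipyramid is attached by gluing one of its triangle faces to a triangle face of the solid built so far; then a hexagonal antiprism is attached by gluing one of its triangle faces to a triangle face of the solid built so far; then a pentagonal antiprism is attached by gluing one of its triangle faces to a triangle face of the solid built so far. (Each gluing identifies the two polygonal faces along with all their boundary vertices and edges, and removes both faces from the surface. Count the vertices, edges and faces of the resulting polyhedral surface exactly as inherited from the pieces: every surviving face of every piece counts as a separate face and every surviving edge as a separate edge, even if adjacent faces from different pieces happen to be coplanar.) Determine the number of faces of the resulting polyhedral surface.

A regular icosahedron: V=12, E=30, F=20.
Attach a 13-gonal bipyramid (V=15, E=39, F=26) along a 3-gon: merge 3 vertices and 3 edges, delete both glued faces → V=24, E=66, F=44.
Attach a hexagonal antiprism (V=12, E=24, F=14) along a 3-gon: merge 3 vertices and 3 edges, delete both glued faces → V=33, E=87, F=56.
Attach a pentagonal antiprism (V=10, E=20, F=12) along a 3-gon: merge 3 vertices and 3 edges, delete both glued faces → V=40, E=104, F=66.
Check: V − E + F = 40 − 104 + 66 = 2.

66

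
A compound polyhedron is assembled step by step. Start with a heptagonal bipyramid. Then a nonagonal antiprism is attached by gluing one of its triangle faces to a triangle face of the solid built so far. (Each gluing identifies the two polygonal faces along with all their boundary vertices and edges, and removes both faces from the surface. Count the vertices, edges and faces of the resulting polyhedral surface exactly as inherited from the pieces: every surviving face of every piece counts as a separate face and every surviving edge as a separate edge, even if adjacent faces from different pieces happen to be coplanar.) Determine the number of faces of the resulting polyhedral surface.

A heptagonal bipyramid: V=9, E=21, F=14.
Attach a nonagonal antiprism (V=18, E=36, F=20) along a 3-gon: merge 3 vertices and 3 edges, delete both glued faces → V=24, E=54, F=32.
Check: V − E + F = 24 − 54 + 32 = 2.

32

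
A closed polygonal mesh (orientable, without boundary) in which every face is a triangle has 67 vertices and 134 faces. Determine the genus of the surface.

Every face is a triangle, so 2E = 3·134 = 402, giving E = 201.
χ = V − E + F = 67 − 201 + 134 = 0.
For a closed orientable surface χ = 2 − 2g, so g = (2 − (0))/2 = 1.

1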